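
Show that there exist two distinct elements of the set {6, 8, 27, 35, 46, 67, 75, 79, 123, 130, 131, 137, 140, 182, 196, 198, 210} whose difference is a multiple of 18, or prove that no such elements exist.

No such pair exists.

Reduce each element modulo 18: 6↦6, 8↦8, 27↦9, 35↦17, 46↦10, 67↦13, 75↦3, 79↦7, 123↦15, 130↦4, 131↦5, 137↦11, 140↦14, 182↦2, 196↦16, 198↦0, 210↦12.
No residue repeats among the 17 elements, so no pair has difference ≡ 0 (mod 18).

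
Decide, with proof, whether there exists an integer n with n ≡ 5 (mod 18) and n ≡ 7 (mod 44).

The moduli are not coprime: gcd(18, 44) = 2. Compatibility requires 2 ∣ (7 − 5) = 2, which holds, so solutions exist.
Step through n = 5, 5 + 18, 5 + 2·18, …: the values 5, 23, 41, 59, 77, 95 reduce mod 44 to 5, 23, 41, 15, 33, 7. The value 95 hits 7.
Check: 95 mod 18 = 5, 95 mod 44 = 7. ✓

n = 95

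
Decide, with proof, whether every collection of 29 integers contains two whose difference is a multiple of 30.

Try 29 consecutive integers, 93, 94, …, 121. Their remainders mod 30 are 3, 4, 5, 6, 7, 8, 9, 10, 11, 12, 13, 14, 15, 16, 17, 18, 19, 20, 21, 22, 23, 24, 25, 26, 27, 28, 29, 0, 1 — pairwise different, as any 29 ≤ 30 consecutive integers have distinct residues.
No two share a residue, so no pair has difference divisible by 30; the claim fails for this set.

No; for instance {93, 94, 95, 96, 97, 98, 99, 100, 101, 102, 103, 104, 105, 106, 107, 108, 109, 110, 111, 112, 113, 114, 115, 116, 117, 118, 119, 120, 121} is a counterexample.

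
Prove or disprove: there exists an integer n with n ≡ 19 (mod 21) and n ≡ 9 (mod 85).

Since 21 and 85 share no common factor, CRT says the pair of congruences has a solution (unique mod 1785).
Any solution of the first congruence is n = 19 + 21t; substituting into the second, 21t ≡ 9 − 19 ≡ 75 (mod 85).
Since 21·81 = 1701 = 20·85 + 1, the inverse of 21 mod 85 is 81.
Therefore t ≡ 81·75 = 6075 ≡ 40 (mod 85).
Taking t = 40 gives n = 19 + 21·40 = 859.
Indeed 859 ≡ 19 (mod 21) and 859 ≡ 9 (mod 85).

n = 859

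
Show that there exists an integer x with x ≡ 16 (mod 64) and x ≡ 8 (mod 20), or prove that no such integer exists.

gcd(64, 20) = 4. A simultaneous solution exists iff 16 ≡ 8 (mod 4); here 16 mod 4 = 0 = 8 mod 4, so it does.
Step through x = 16, 16 + 64, 16 + 2·64, …: the values 16, 80, 144, 208 reduce mod 20 to 16, 0, 4, 8. The value 208 hits 8.
Verify: 208 = 3·64 + 16 and 208 = 10·20 + 8. ✓

x = 208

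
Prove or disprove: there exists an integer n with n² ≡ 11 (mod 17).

Squares mod 17 repeat after n = 8 (as (−n)² = n²); for n = 0..8 they are 0, 1, 4, 9, 16, 8, 2, 15, 13.
So the quadratic residues mod 17 are {0, 1, 2, 4, 8, 9, 13, 15, 16}, and 11 is not among them.
Hence no integer n has n² ≡ 11 (mod 17).

No such integer exists.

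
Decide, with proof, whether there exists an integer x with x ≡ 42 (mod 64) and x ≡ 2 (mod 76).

The moduli are not coprime: gcd(64, 76) = 4. Compatibility requires 4 ∣ (2 − 42) = -40, which holds, so solutions exist.
Write x = 42 + 64t. Then 64t ≡ 2 − 42 ≡ 36 (mod 76); dividing through by 4 gives 16t ≡ 9 (mod 19).
Note 16·6 = 96 ≡ 1 (mod 19) (as 96 − 1 = 5·19), so 16⁻¹ ≡ 6.
Multiplying by 6: t ≡ 6·9 = 54 ≡ 16 (mod 19).
Then x = 42 + 64·16 = 1066.
Verify: 1066 = 16·64 + 42 and 1066 = 14·76 + 2. ✓

x = 1066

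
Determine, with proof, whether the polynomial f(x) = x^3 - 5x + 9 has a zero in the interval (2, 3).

No.

The endpoint values f(2) = 7 and f(3) = 21 are both positive. Claim: f(x) > 0 for every x in (2, 3).
Substitute x = 2 + u, where 0 < u < 1 on the interval. Expanding, f(2 + u) = u^3 + 6u^2 + 7u + 7.
The nonzero coefficients here are all positive, so for u > 0 every term is positive (or zero), and the constant term 7 is strictly positive.
Therefore f(x) > 0 throughout (2, 3), and f has no zero there.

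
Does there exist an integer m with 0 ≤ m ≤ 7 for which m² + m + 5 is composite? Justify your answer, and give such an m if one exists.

m = 4

At m = 4: 4² + 4 + 5 = 25 = 5·5, which is composite.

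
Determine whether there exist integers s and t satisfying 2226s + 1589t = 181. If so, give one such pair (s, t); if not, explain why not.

No, no such integers exist.

Both 2226 and 1589 are divisible by gcd(2226, 1589) = 7, hence so is any combination 2226s + 1589t.
But 181 = 7·25 + 6, so 7 ∤ 181.
Therefore 2226s + 1589t = 181 has no solution in integers.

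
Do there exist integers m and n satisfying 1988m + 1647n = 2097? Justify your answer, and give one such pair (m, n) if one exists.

1988 and 1647 are coprime, so 1988m + 1647n ranges over all of ℤ.
Euclidean algorithm: 1988 = 1·1647 + 341, 1647 = 4·341 + 283, 341 = 1·283 + 58, 283 = 4·58 + 51, 58 = 1·51 + 7, 51 = 7·7 + 2, 7 = 3·2 + 1, 2 = 2·1 + 0.
Back-substituting, 1 = 7 − 3·2 = 7 − 3·(51 − 7·7) = −3·51 + 22·7 = −3·51 + 22·(58 − 1·51) = 22·58 − 25·51 = 22·58 − 25·(283 − 4·58) = −25·283 + 122·58 = −25·283 + 122·(341 − 1·283) = 122·341 − 147·283 = 122·341 − 147·(1647 − 4·341) = −147·1647 + 710·341 = −147·1647 + 710·(1988 − 1·1647) = 710·1988 − 857·1647; that is, 1988·710 + 1647·(-857) = 1.
Times 2097: 1988·1488870 + 1647·(-1797129) = 2097, so (1488870, -1797129) solves it.
Shifting by a multiple of (1647, −1988) keeps it a solution: m = 1488870 − 903·1647 = 1629, n = -1797129 + 903·1988 = -1965.
Indeed 1988·1629 + 1647·(-1965) = 3238452 − 3236355 = 2097.

m = 1629, n = -1965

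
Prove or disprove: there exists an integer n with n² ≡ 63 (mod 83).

n = 48 works: 48² = 2304, and 2304 − 63 = 2241 = 27·83.

n = 48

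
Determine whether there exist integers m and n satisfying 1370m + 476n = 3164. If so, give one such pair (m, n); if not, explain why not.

m = 126, n = -356

gcd(1370, 476) = 2, and 2 divides 3164, so integer solutions exist.
Dividing through by 2 reduces the equation to 685m + 238n = 1582.
Run the Euclidean algorithm on 685 and 238: 685 = 2·238 + 209, 238 = 1·209 + 29, 209 = 7·29 + 6, 29 = 4·6 + 5, 6 = 1·5 + 1, 5 = 5·1 + 0.
Back-substituting, 1 = 6 − 1·5 = 6 − (29 − 4·6) = −29 + 5·6 = −29 + 5·(209 − 7·29) = 5·209 − 36·29 = 5·209 − 36·(238 − 1·209) = −36·238 + 41·209 = −36·238 + 41·(685 − 2·238) = 41·685 − 118·238; that is, 685·41 + 238·(-118) = 1.
Times 1582: 685·64862 + 238·(-186676) = 1582, so (64862, -186676) solves it.
Subtracting 272·238 from m and adding 272·685 to n gives the tidier solution (126, -356).
Check: 1370·126 + 476·(-356) = 172620 − 169456 = 3164. ✓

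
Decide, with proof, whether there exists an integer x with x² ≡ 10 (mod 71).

Take x = 62. Then 62² = 3844 = 54·71 + 10, so 62² ≡ 10 (mod 71).

x = 62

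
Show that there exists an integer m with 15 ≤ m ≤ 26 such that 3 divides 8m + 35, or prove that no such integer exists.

m = 17 works, since 8·17 + 35 = 171 = 57·3.

m = 17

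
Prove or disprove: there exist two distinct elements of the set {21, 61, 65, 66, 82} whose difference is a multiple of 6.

Residues mod 6: 21↦3, 61↦1, 65↦5, 66↦0, 82↦4.
All 5 residues are distinct, so no two elements differ by a multiple of 6.

No such pair exists.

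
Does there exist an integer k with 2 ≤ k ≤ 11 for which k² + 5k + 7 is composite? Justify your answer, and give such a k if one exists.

At k = 5: 5² + 5·5 + 7 = 57 = 3·19, which is composite.

k = 5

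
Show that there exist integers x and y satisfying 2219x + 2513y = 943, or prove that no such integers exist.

No such integers exist.

Any value of 2219x + 2513y is a multiple of gcd(2219, 2513) = 7.
However 943 leaves remainder 5 on division by 7.
So the equation is unsolvable over ℤ.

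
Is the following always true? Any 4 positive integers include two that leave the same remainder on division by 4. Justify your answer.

Consider the 4 integers 7, 8, 9, 10. They lie in distinct residue classes modulo 4, since 4 ≤ 4.
Hence this collection has no pair with equal remainders mod 4, disproving the claim.

No; for instance {7, 8, 9, 10} is a counterexample.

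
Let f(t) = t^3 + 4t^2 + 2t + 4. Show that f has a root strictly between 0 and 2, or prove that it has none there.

No.

f(0) = 4 and f(2) = 32, both positive, so a sign-change argument is unavailable; we show f keeps this sign on the whole interval.
Every nonzero coefficient of f(t) = t^3 + 4t^2 + 2t + 4 is positive; for t > 0 each term then has that sign, and the constant term 4 is strictly positive.
So f is strictly positive on (0, 2); no root exists in the interval.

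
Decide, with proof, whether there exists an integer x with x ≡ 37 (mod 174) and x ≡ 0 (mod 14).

No such integer exists.

Reduce both congruences modulo 2, which divides 174 and 14: they say x ≡ 37 (mod 2) and x ≡ 0 (mod 2).
However 37 ≡ 1 and 0 ≡ 0 (mod 2), and 1 ≠ 0.
Hence the system has no solution.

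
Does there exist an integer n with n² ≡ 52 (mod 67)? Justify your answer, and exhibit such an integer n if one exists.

No such integer exists.

Apply Euler's criterion with the prime 67: 52 is a quadratic residue iff 52^33 ≡ 1 (mod 67), and a non-residue iff it is ≡ −1.
Squaring successively (mod 67): 52^2 = 2704 ≡ 24; 52^4 ≡ 24² = 576 ≡ 40; 52^8 ≡ 40² = 1600 ≡ 59; 52^16 ≡ 59² = 3481 ≡ 64; 52^32 ≡ 64² = 4096 ≡ 9.
Since 33 = 32 + 1, 52^33 ≡ 9 · 52; multiplying out mod 67: 9·52 = 468 ≡ 66. Thus 52^33 ≡ 66 ≡ −1 (mod 67).
By Euler's criterion 52 is a quadratic non-residue mod 67: no n satisfies n² ≡ 52 (mod 67).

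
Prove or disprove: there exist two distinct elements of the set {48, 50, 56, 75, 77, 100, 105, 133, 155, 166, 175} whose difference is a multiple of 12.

No such pair exists.

Two integers differ by a multiple of 12 exactly when they have the same residue mod 12. The residues are 48↦0, 50↦2, 56↦8, 75↦3, 77↦5, 100↦4, 105↦9, 133↦1, 155↦11, 166↦10, 175↦7.
All 11 residues are distinct, so no two elements differ by a multiple of 12.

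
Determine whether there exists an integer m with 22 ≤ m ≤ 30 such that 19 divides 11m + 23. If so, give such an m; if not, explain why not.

m = 29

Try m = 29: 11·29 + 23 = 342 = 18·19, which is divisible by 19.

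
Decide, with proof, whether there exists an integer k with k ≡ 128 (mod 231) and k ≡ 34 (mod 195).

gcd(231, 195) = 3. If k ≡ 128 (mod 231) and k ≡ 34 (mod 195), then k ≡ 128 (mod 3) and k ≡ 34 (mod 3).
These are incompatible: 128 − 34 = 94 is not divisible by 3.
So no integer satisfies both congruences.

No such integer exists.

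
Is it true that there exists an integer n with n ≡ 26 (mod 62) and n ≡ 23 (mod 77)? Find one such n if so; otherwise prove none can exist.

gcd(62, 77) = 1, so the Chinese Remainder Theorem guarantees exactly one residue class mod 4774 satisfying both.
Any solution of the first congruence is n = 26 + 62t; substituting into the second, 62t ≡ 23 − 26 ≡ 74 (mod 77).
Note 62·41 = 2542 ≡ 1 (mod 77) (as 2542 − 1 = 33·77), so 62⁻¹ ≡ 41.
Multiplying by 41: t ≡ 41·74 = 3034 ≡ 31 (mod 77).
With t = 31: n = 26 + 62·31 = 1948.
Indeed 1948 ≡ 26 (mod 62) and 1948 ≡ 23 (mod 77).

n = 1948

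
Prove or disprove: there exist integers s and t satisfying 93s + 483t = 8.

No, no such integers exist.

gcd(93, 483) = 3, so every integer of the form 93s + 483t is a multiple of 3.
But 8 is not a multiple of 3 (it leaves remainder 2).
Therefore 93s + 483t = 8 has no solution in integers.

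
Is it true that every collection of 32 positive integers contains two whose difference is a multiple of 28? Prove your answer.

True.

Partition the integers by their residue mod 28; there are 28 classes.
Placing 32 integers into 28 classes, some class receives at least two — say a and b.
Their difference a − b is then a multiple of 28.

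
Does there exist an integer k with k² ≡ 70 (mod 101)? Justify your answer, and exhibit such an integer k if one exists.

Take k = 26. Then 26² = 676 = 6·101 + 70, so 26² ≡ 70 (mod 101).

k = 26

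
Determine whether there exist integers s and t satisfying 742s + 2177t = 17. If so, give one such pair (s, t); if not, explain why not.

No such integers exist.

gcd(742, 2177) = 7, so every integer of the form 742s + 2177t is a multiple of 7.
However 17 leaves remainder 3 on division by 7.
Hence no integers s, t satisfy the equation.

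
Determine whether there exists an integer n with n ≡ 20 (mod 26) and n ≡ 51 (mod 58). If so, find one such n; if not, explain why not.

No such integer exists.

Reduce both congruences modulo 2, which divides 26 and 58: they say n ≡ 20 (mod 2) and n ≡ 51 (mod 2).
These are incompatible: 20 − 51 = -31 is not divisible by 2.
So no integer satisfies both congruences.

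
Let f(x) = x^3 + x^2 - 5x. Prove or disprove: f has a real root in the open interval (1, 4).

Such a root exists.

f(1) = -3 and f(4) = 60, which have opposite signs.
Since f is a polynomial it is continuous on [1, 4].
By the Intermediate Value Theorem, f takes the value 0 somewhere in the open interval.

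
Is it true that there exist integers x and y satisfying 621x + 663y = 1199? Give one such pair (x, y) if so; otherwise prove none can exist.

No, no such integers exist.

Both 621 and 663 are divisible by gcd(621, 663) = 3, hence so is any combination 621x + 663y.
But 1199 is not a multiple of 3 (it leaves remainder 2).
Therefore 621x + 663y = 1199 has no solution in integers.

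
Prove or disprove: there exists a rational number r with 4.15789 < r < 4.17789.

r = 25/6

Scale by 6: the interval becomes (24.94734, 25.06734), which contains the integer 25.
Dividing back, 4.15789 < 25/6 < 4.17789, and 25/6 is rational.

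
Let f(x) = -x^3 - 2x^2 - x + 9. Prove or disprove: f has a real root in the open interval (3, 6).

No.

f(3) = -39 and f(6) = -285, both negative, so a sign-change argument is unavailable; we show f keeps this sign on the whole interval.
Substitute x = 3 + u, where 0 < u < 3 on the interval. Expanding, f(3 + u) = -u^3 - 11u^2 - 40u - 39.
All 4 nonzero coefficients of this polynomial in u are negative; hence for u > 0 the value is a sum of negative terms (the constant -39 among them).
So f is strictly negative on (3, 6); no root exists in the interval.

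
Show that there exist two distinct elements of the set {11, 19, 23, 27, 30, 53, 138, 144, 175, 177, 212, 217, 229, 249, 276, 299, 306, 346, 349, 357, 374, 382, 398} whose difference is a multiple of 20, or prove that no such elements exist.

The pair (19, 299) works.

Both 19 and 299 leave remainder 19 on division by 20; their difference 280 = 14·20 is a multiple of 20.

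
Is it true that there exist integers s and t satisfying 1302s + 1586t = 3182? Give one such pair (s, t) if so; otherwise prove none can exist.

gcd(1302, 1586) = 2, and 2 divides 3182, so integer solutions exist.
Dividing through by 2 reduces the equation to 651s + 793t = 1591.
Dividing repeatedly: 793 = 1·651 + 142, 651 = 4·142 + 83, 142 = 1·83 + 59, 83 = 1·59 + 24, 59 = 2·24 + 11, 24 = 2·11 + 2, 11 = 5·2 + 1, 2 = 2·1 + 0.
Unwinding: 1 = 11 − 5·2 = 11 − 5·(24 − 2·11) = −5·24 + 11·11 = −5·24 + 11·(59 − 2·24) = 11·59 − 27·24 = 11·59 − 27·(83 − 1·59) = −27·83 + 38·59 = −27·83 + 38·(142 − 1·83) = 38·142 − 65·83 = 38·142 − 65·(651 − 4·142) = −65·651 + 298·142 = −65·651 + 298·(793 − 1·651) = 298·793 − 363·651, i.e. 651·(-363) + 793·298 = 1.
Scaling by 1591 gives the particular solution (s, t) = (-577533, 474118).
The general solution is s = -577533 + 793k, t = 474118 − 651k; taking k = 729 gives the smaller pair s = 564, t = -461.
Indeed 1302·564 + 1586·(-461) = 734328 − 731146 = 3182.

s = 564, t = -461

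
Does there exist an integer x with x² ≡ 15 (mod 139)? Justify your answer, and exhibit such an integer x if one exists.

Apply Euler's criterion with the prime 139: 15 is a quadratic residue iff 15^69 ≡ 1 (mod 139), and a non-residue iff it is ≡ −1.
Repeated squaring mod 139: 15^2 = 225 ≡ 86; 15^4 ≡ 86² = 7396 ≡ 29; 15^8 ≡ 29² = 841 ≡ 7; 15^16 ≡ 7² = 49 ≡ 49; 15^32 ≡ 49² = 2401 ≡ 38; 15^64 ≡ 38² = 1444 ≡ 54.
Since 69 = 64 + 4 + 1, 15^69 ≡ 54 · 29 · 15; multiplying out mod 139: 54·29 = 1566 ≡ 37, then 37·15 = 555 ≡ 138. Thus 15^69 ≡ 138 ≡ −1 (mod 139).
The value −1 means 15 is a non-residue modulo 139, so x² ≡ 15 (mod 139) is impossible.

There is no such integer.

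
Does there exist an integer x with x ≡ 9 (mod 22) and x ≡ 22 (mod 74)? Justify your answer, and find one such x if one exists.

No, no such integer exists.

Both moduli are multiples of 2 = gcd(22, 74), so any solution would satisfy x ≡ 9 and x ≡ 22 modulo 2 simultaneously.
However 9 ≡ 1 and 22 ≡ 0 (mod 2), and 1 ≠ 0.
So no integer satisfies both congruences.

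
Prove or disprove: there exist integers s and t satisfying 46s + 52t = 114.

s = 7, t = -4

gcd(46, 52) = 2, and 2 divides 114, so integer solutions exist.
Dividing through by 2 reduces the equation to 23s + 26t = 57.
Run the Euclidean algorithm on 26 and 23: 26 = 1·23 + 3, 23 = 7·3 + 2, 3 = 1·2 + 1, 2 = 2·1 + 0.
Back-substituting, 1 = 3 − 1·2 = 3 − (23 − 7·3) = −23 + 8·3 = −23 + 8·(26 − 1·23) = 8·26 − 9·23; that is, 23·(-9) + 26·8 = 1.
Times 57: 23·(-513) + 26·456 = 57, so (-513, 456) solves it.
The general solution is s = -513 + 26k, t = 456 − 23k; taking k = 20 gives the smaller pair s = 7, t = -4.
Check: 46·7 + 52·(-4) = 322 − 208 = 114. ✓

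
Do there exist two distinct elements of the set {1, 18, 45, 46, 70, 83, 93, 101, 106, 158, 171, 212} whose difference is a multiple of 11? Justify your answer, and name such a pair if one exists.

Both 1 and 45 leave remainder 1 on division by 11; their difference 44 = 4·11 is a multiple of 11.

1 and 45 are such a pair.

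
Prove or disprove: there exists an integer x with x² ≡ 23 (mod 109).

No such integer exists.

Apply Euler's criterion with the prime 109: 23 is a quadratic residue iff 23^54 ≡ 1 (mod 109), and a non-residue iff it is ≡ −1.
Repeated squaring mod 109: 23^2 = 529 ≡ 93; 23^4 ≡ 93² = 8649 ≡ 38; 23^8 ≡ 38² = 1444 ≡ 27; 23^16 ≡ 27² = 729 ≡ 75; 23^32 ≡ 75² = 5625 ≡ 66.
Since 54 = 32 + 16 + 4 + 2, 23^54 ≡ 66 · 75 · 38 · 93; multiplying out mod 109: 66·75 = 4950 ≡ 45, then 45·38 = 1710 ≡ 75, then 75·93 = 6975 ≡ 108. Thus 23^54 ≡ 108 ≡ −1 (mod 109).
The value −1 means 23 is a non-residue modulo 109, so x² ≡ 23 (mod 109) is impossible.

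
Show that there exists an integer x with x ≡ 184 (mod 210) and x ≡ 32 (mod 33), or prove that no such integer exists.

There is no such integer.

gcd(210, 33) = 3. If x ≡ 184 (mod 210) and x ≡ 32 (mod 33), then x ≡ 184 (mod 3) and x ≡ 32 (mod 3).
These are incompatible: 184 − 32 = 152 is not divisible by 3.
So no integer satisfies both congruences.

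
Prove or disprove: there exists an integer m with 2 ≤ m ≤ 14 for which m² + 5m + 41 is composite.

m = 7

At m = 7: 7² + 5·7 + 41 = 125 = 5·25, which is composite.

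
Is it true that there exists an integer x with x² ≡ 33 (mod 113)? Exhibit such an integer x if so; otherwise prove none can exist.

Apply Euler's criterion with the prime 113: 33 is a quadratic residue iff 33^56 ≡ 1 (mod 113), and a non-residue iff it is ≡ −1.
Squaring successively (mod 113): 33^2 = 1089 ≡ 72; 33^4 ≡ 72² = 5184 ≡ 99; 33^8 ≡ 99² = 9801 ≡ 83; 33^16 ≡ 83² = 6889 ≡ 109; 33^32 ≡ 109² = 11881 ≡ 16.
Since 56 = 32 + 16 + 8, 33^56 ≡ 16 · 109 · 83; multiplying out mod 113: 16·109 = 1744 ≡ 49, then 49·83 = 4067 ≡ 112. Thus 33^56 ≡ 112 ≡ −1 (mod 113).
By Euler's criterion 33 is a quadratic non-residue mod 113: no x satisfies x² ≡ 33 (mod 113).

No, no such integer exists.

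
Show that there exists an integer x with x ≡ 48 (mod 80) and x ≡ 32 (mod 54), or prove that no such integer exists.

x = 1328

gcd(80, 54) = 2. A simultaneous solution exists iff 48 ≡ 32 (mod 2); here 48 mod 2 = 0 = 32 mod 2, so it does.
Put x = 48 + 80t, so we need 80t ≡ 38 (mod 54), equivalently (divide by 2) 40t ≡ 19 (mod 27).
40 ≡ 13 (mod 27), so this reads 13t ≡ 19 (mod 27). Note 13·25 = 325 ≡ 1 (mod 27) (as 325 − 1 = 12·27), so 13⁻¹ ≡ 25.
Multiplying by 25: t ≡ 25·19 = 475 ≡ 16 (mod 27).
Then x = 48 + 80·16 = 1328.
Check: 1328 mod 80 = 48, 1328 mod 54 = 32. ✓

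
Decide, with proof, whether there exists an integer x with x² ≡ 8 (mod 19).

There is no such integer.

Computing x² mod 19 for x = 0, 1, …, 9 (enough, by the symmetry x ↦ 19 − x) gives 0, 1, 4, 9, 16, 6, 17, 11, 7, 5.
The set of squares mod 19 is therefore {0, 1, 4, 5, 6, 7, 9, 11, 16, 17}, which does not contain 8.
Hence no integer x has x² ≡ 8 (mod 19).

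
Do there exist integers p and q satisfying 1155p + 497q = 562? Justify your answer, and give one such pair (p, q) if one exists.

There are no such integers.

gcd(1155, 497) = 7, so every integer of the form 1155p + 497q is a multiple of 7.
However 562 leaves remainder 2 on division by 7.
Hence no integers p, q satisfy the equation.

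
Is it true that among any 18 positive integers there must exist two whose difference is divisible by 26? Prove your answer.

Take the 18 consecutive integers 4, 5, …, 21: their residues mod 26 are all distinct because 18 ≤ 26.
Any two of them differ by at most 17 < 26 and by at least 1, so no difference is a multiple of 26.

No, the set {4, 5, 6, 7, 8, 9, 10, 11, 12, 13, 14, 15, 16, 17, 18, 19, 20, 21} is a counterexample.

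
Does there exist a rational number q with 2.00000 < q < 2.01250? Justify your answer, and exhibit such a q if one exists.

q = 163/81

Scale by 81: the interval becomes (162.00000, 163.01250), which contains the integer 163.
Hence 163/81 is a rational number with 2.00000 < 163/81 < 2.01250.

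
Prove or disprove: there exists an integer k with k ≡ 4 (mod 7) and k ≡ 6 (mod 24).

Since 7 and 24 share no common factor, CRT says the pair of congruences has a solution (unique mod 168).
Any solution of the first congruence is k = 4 + 7t; substituting into the second, 7t ≡ 6 − 4 ≡ 2 (mod 24).
Invert 7 mod 24 by the Euclidean algorithm: 24 = 3·7 + 3, 7 = 2·3 + 1, 3 = 3·1 + 0; back-substituting, 1 = 7 − 2·3 = 7 − 2·(24 − 3·7) = −2·24 + 7·7. Hence 7·7 ≡ 1, so 7⁻¹ ≡ 7 (mod 24).
Therefore t ≡ 7·2 = 14 (mod 24).
Taking t = 14 gives k = 4 + 7·14 = 102.
Check: 102 mod 7 = 4, 102 mod 24 = 6. ✓

k = 102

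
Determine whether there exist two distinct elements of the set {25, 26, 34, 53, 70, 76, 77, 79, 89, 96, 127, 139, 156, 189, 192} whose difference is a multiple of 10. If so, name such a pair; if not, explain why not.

The pair (26, 76) works.

26 mod 10 = 6 and 76 mod 10 = 6, so 76 − 26 = 50 = 5·10.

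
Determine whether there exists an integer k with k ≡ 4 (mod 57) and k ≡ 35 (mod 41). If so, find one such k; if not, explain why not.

Since 57 and 41 share no common factor, CRT says the pair of congruences has a solution (unique mod 2337).
Write k = 4 + 57t and require 4 + 57t ≡ 35 (mod 41), i.e. 57t ≡ 31 (mod 41).
57 ≡ 16 (mod 41), so this reads 16t ≡ 31 (mod 41). To invert 16 modulo 41: 41 = 2·16 + 9, 16 = 1·9 + 7, 9 = 1·7 + 2, 7 = 3·2 + 1, 2 = 2·1 + 0, and unwinding, 1 = 7 − 3·2 = 7 − 3·(9 − 1·7) = −3·9 + 4·7 = −3·9 + 4·(16 − 1·9) = 4·16 − 7·9 = 4·16 − 7·(41 − 2·16) = −7·41 + 18·16. Thus 16⁻¹ ≡ 18 (mod 41).
Therefore t ≡ 18·31 = 558 ≡ 25 (mod 41).
Taking t = 25 gives k = 4 + 57·25 = 1429.
Check: 1429 mod 57 = 4, 1429 mod 41 = 35. ✓

k = 1429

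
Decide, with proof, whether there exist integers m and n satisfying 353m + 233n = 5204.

Since gcd(353, 233) = 1, every integer is an integer combination of 353 and 233.
Dividing repeatedly: 353 = 1·233 + 120, 233 = 1·120 + 113, 120 = 1·113 + 7, 113 = 16·7 + 1, 7 = 7·1 + 0.
Back-substituting, 1 = 113 − 16·7 = 113 − 16·(120 − 1·113) = −16·120 + 17·113 = −16·120 + 17·(233 − 1·120) = 17·233 − 33·120 = 17·233 − 33·(353 − 1·233) = −33·353 + 50·233; that is, 353·(-33) + 233·50 = 1.
Times 5204: 353·(-171732) + 233·260200 = 5204, so (-171732, 260200) solves it.
Adding 738·233 to m and subtracting 738·353 from n gives the tidier solution (222, -314).
Indeed 353·222 + 233·(-314) = 78366 − 73162 = 5204.

m = 222, n = -314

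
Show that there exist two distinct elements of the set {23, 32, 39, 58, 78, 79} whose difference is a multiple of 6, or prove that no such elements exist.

Reduce each element modulo 6: 23↦5, 32↦2, 39↦3, 58↦4, 78↦0, 79↦1.
No residue repeats among the 6 elements, so no pair has difference ≡ 0 (mod 6).

No, no such pair exists.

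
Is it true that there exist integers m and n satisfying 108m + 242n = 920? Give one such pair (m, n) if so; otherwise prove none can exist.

m = 13, n = -2

Since gcd(108, 242) = 2 and 920 = 2·460, Bézout's identity guarantees a solution.
Dividing through by 2 reduces the equation to 54m + 121n = 460.
Dividing repeatedly: 121 = 2·54 + 13, 54 = 4·13 + 2, 13 = 6·2 + 1, 2 = 2·1 + 0.
Back-substituting, 1 = 13 − 6·2 = 13 − 6·(54 − 4·13) = −6·54 + 25·13 = −6·54 + 25·(121 − 2·54) = 25·121 − 56·54; that is, 54·(-56) + 121·25 = 1.
Times 460: 54·(-25760) + 121·11500 = 460, so (-25760, 11500) solves it.
Shifting by a multiple of (121, −54) keeps it a solution: m = -25760 + 213·121 = 13, n = 11500 − 213·54 = -2.
Check: 108·13 + 242·(-2) = 1404 − 484 = 920. ✓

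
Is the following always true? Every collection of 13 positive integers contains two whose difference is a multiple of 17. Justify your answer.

Consider the 13 integers 14, 15, …, 26. They lie in distinct residue classes modulo 17, since 13 ≤ 17.
The differences between them range over 1, …, 12, none of which is divisible by 17.

No, the set {14, 15, 16, 17, 18, 19, 20, 21, 22, 23, 24, 25, 26} is a counterexample.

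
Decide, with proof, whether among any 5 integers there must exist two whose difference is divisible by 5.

Take the 5 consecutive integers 12, 13, …, 16: their residues mod 5 are all distinct because 5 ≤ 5.
No two share a residue, so no pair has difference divisible by 5; the claim fails for this set.

No; for instance {12, 13, 14, 15, 16} is a counterexample.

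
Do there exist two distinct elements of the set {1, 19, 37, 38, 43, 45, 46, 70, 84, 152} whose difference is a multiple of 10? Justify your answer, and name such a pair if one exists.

Residues mod 10: 1↦1, 19↦9, 37↦7, 38↦8, 43↦3, 45↦5, 46↦6, 70↦0, 84↦4, 152↦2.
No residue repeats among the 10 elements, so no pair has difference ≡ 0 (mod 10).

No, no such pair exists.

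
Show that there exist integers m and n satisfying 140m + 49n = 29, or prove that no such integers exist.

No such integers exist.

Any value of 140m + 49n is a multiple of gcd(140, 49) = 7.
But 29 = 7·4 + 1, so 7 ∤ 29.
So the equation is unsolvable over ℤ.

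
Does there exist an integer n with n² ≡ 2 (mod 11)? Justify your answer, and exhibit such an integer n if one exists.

Computing n² mod 11 for n = 0, 1, …, 5 (enough, by the symmetry n ↦ 11 − n) gives 0, 1, 4, 9, 5, 3.
So the quadratic residues mod 11 are {0, 1, 3, 4, 5, 9}, and 2 is not among them.
Therefore n² ≡ 2 (mod 11) has no solution.

There is no such integer.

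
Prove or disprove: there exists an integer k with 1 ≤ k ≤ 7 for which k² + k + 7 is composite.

k = 7

At k = 7: 7² + 7 + 7 = 63 = 3·21, which is composite.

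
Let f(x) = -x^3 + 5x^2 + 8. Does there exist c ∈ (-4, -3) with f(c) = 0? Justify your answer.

f(-4) = 152 and f(-3) = 80, both positive, so a sign-change argument is unavailable; we show f keeps this sign on the whole interval.
Shift to the endpoint -3: with x = -3 − u (0 < u < 1), one computes f(-3 − u) = u^3 + 14u^2 + 57u + 80.
The nonzero coefficients here are all positive, so for u > 0 every term is positive (or zero), and the constant term 80 is strictly positive.
So f is strictly positive on (-4, -3); no root exists in the interval.

No.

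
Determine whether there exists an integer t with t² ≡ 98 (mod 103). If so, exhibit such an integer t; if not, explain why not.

t = 43

t = 43 works: 43² = 1849, and 1849 − 98 = 1751 = 17·103.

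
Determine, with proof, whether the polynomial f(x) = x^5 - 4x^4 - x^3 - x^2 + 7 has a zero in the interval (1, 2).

Yes, f has a root in the interval.

f(1) = 2 and f(2) = -37, which have opposite signs.
Since f is a polynomial it is continuous on [1, 2].
By the Intermediate Value Theorem, f takes the value 0 somewhere in the open interval.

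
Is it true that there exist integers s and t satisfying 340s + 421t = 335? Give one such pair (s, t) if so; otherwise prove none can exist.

Since gcd(340, 421) = 1, every integer is an integer combination of 340 and 421.
Euclidean algorithm: 421 = 1·340 + 81, 340 = 4·81 + 16, 81 = 5·16 + 1, 16 = 16·1 + 0.
Unwinding: 1 = 81 − 5·16 = 81 − 5·(340 − 4·81) = −5·340 + 21·81 = −5·340 + 21·(421 − 1·340) = 21·421 − 26·340, i.e. 340·(-26) + 421·21 = 1.
Scaling by 335 gives the particular solution (s, t) = (-8710, 7035).
The general solution is s = -8710 + 421k, t = 7035 − 340k; taking k = 21 gives the smaller pair s = 131, t = -105.
Check: 340·131 + 421·(-105) = 44540 − 44205 = 335. ✓

s = 131, t = -105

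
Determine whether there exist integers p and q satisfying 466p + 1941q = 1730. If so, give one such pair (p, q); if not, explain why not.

466 and 1941 are coprime, so 466p + 1941q ranges over all of ℤ.
Dividing repeatedly: 1941 = 4·466 + 77, 466 = 6·77 + 4, 77 = 19·4 + 1, 4 = 4·1 + 0.
Working back up the chain: 1 = 77 − 19·4 = 77 − 19·(466 − 6·77) = −19·466 + 115·77 = −19·466 + 115·(1941 − 4·466) = 115·1941 − 479·466. So 466·(-479) + 1941·115 = 1.
Scaling by 1730 gives the particular solution (p, q) = (-828670, 198950).
Adding 427·1941 to p and subtracting 427·466 from q gives the tidier solution (137, -32).
Check: 466·137 + 1941·(-32) = 63842 − 62112 = 1730. ✓

p = 137, q = -32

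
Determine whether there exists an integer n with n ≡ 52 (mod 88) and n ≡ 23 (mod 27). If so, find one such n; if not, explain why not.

gcd(88, 27) = 1, so the Chinese Remainder Theorem guarantees exactly one residue class mod 2376 satisfying both.
Write n = 52 + 88t and require 52 + 88t ≡ 23 (mod 27), i.e. 88t ≡ 25 (mod 27).
88 ≡ 7 (mod 27), so this reads 7t ≡ 25 (mod 27). Invert 7 mod 27 by the Euclidean algorithm: 27 = 3·7 + 6, 7 = 1·6 + 1, 6 = 6·1 + 0; back-substituting, 1 = 7 − 1·6 = 7 − (27 − 3·7) = −27 + 4·7. Hence 7·4 ≡ 1, so 7⁻¹ ≡ 4 (mod 27).
Multiplying by 4: t ≡ 4·25 = 100 ≡ 19 (mod 27).
With t = 19: n = 52 + 88·19 = 1724.
Verify: 1724 = 19·88 + 52 and 1724 = 63·27 + 23. ✓

n = 1724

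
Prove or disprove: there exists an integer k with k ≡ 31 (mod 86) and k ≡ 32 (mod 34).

No, no such integer exists.

gcd(86, 34) = 2. If k ≡ 31 (mod 86) and k ≡ 32 (mod 34), then k ≡ 31 (mod 2) and k ≡ 32 (mod 2).
These are incompatible: 31 − 32 = -1 is not divisible by 2.
So no integer satisfies both congruences.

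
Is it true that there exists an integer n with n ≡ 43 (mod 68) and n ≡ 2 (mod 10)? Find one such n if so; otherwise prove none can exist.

No such integer exists.

gcd(68, 10) = 2. If n ≡ 43 (mod 68) and n ≡ 2 (mod 10), then n ≡ 43 (mod 2) and n ≡ 2 (mod 2).
But 43 mod 2 = 1 while 2 mod 2 = 0, a contradiction.
Therefore no such n exists.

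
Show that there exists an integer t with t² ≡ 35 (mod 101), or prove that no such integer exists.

Apply Euler's criterion with the prime 101: 35 is a quadratic residue iff 35^50 ≡ 1 (mod 101), and a non-residue iff it is ≡ −1.
Squaring successively (mod 101): 35^2 = 1225 ≡ 13; 35^4 ≡ 13² = 169 ≡ 68; 35^8 ≡ 68² = 4624 ≡ 79; 35^16 ≡ 79² = 6241 ≡ 80; 35^32 ≡ 80² = 6400 ≡ 37.
Since 50 = 32 + 16 + 2, 35^50 ≡ 37 · 80 · 13; multiplying out mod 101: 37·80 = 2960 ≡ 31, then 31·13 = 403 ≡ 100. Thus 35^50 ≡ 100 ≡ −1 (mod 101).
By Euler's criterion 35 is a quadratic non-residue mod 101: no t satisfies t² ≡ 35 (mod 101).

No, no such integer exists.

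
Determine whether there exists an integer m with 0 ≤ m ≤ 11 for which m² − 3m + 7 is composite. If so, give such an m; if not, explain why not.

At m = 6: 6² − 3·6 + 7 = 25 = 5·5, which is composite.

m = 6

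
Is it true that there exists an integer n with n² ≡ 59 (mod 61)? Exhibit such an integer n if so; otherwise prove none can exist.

61 is prime, so by Euler's criterion 59 is a square mod 61 iff 59^((61−1)/2) = 59^30 ≡ 1 (mod 61).
Squaring successively (mod 61): 59^2 = 3481 ≡ 4; 59^4 ≡ 4² = 16 ≡ 16; 59^8 ≡ 16² = 256 ≡ 12; 59^16 ≡ 12² = 144 ≡ 22.
Since 30 = 16 + 8 + 4 + 2, 59^30 ≡ 22 · 12 · 16 · 4; multiplying out mod 61: 22·12 = 264 ≡ 20, then 20·16 = 320 ≡ 15, then 15·4 = 60 ≡ 60. Thus 59^30 ≡ 60 ≡ −1 (mod 61).
By Euler's criterion 59 is a quadratic non-residue mod 61: no n satisfies n² ≡ 59 (mod 61).

There is no such integer.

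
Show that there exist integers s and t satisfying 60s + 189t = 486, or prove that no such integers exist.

s = 27, t = -6

gcd(60, 189) = 3, and 3 divides 486, so integer solutions exist.
Dividing through by 3 reduces the equation to 20s + 63t = 162.
Dividing repeatedly: 63 = 3·20 + 3, 20 = 6·3 + 2, 3 = 1·2 + 1, 2 = 2·1 + 0.
Back-substituting, 1 = 3 − 1·2 = 3 − (20 − 6·3) = −20 + 7·3 = −20 + 7·(63 − 3·20) = 7·63 − 22·20; that is, 20·(-22) + 63·7 = 1.
Scaling by 162 gives the particular solution (s, t) = (-3564, 1134).
The general solution is s = -3564 + 63k, t = 1134 − 20k; taking k = 57 gives the smaller pair s = 27, t = -6.
Check: 60·27 + 189·(-6) = 1620 − 1134 = 486. ✓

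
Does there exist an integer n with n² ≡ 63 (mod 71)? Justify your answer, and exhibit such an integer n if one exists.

No such integer exists.

71 is prime, so by Euler's criterion 63 is a square mod 71 iff 63^((71−1)/2) = 63^35 ≡ 1 (mod 71).
Repeated squaring mod 71: 63^2 = 3969 ≡ 64; 63^4 ≡ 64² = 4096 ≡ 49; 63^8 ≡ 49² = 2401 ≡ 58; 63^16 ≡ 58² = 3364 ≡ 27; 63^32 ≡ 27² = 729 ≡ 19.
Since 35 = 32 + 2 + 1, 63^35 ≡ 19 · 64 · 63; multiplying out mod 71: 19·64 = 1216 ≡ 9, then 9·63 = 567 ≡ 70. Thus 63^35 ≡ 70 ≡ −1 (mod 71).
The value −1 means 63 is a non-residue modulo 71, so n² ≡ 63 (mod 71) is impossible.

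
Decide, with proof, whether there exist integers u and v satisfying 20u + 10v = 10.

Since gcd(20, 10) = 10 and 10 = 10·1, Bézout's identity guarantees a solution.
Dividing through by 10 reduces the equation to 2u + 1v = 1.
The coefficient of v is 1, so setting u = 0 and v = 1 already solves it.
Indeed 20·0 + 10·1 = 0 + 10 = 10.

u = 0, v = 1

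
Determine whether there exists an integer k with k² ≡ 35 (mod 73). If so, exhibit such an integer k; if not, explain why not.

k = 20 works: 20² = 400, and 400 − 35 = 365 = 5·73.

k = 20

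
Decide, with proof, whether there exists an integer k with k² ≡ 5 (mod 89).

k = 70

Take k = 70. Then 70² = 4900 = 55·89 + 5, so 70² ≡ 5 (mod 89).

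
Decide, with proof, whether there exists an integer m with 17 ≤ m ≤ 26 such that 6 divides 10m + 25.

No, no such integer m in that range exists.

For m = 17, 18, …, 26 the values of 10m + 25 modulo 6 are 3, 1, 5, 3, 1, 5, 3, 1, 5, 3 respectively.
None is 0, so 6 never divides 10m + 25 on this range.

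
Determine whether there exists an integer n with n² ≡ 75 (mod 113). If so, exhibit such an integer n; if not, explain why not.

There is no such integer.

Apply Euler's criterion with the prime 113: 75 is a quadratic residue iff 75^56 ≡ 1 (mod 113), and a non-residue iff it is ≡ −1.
Squaring successively (mod 113): 75^2 = 5625 ≡ 88; 75^4 ≡ 88² = 7744 ≡ 60; 75^8 ≡ 60² = 3600 ≡ 97; 75^16 ≡ 97² = 9409 ≡ 30; 75^32 ≡ 30² = 900 ≡ 109.
Since 56 = 32 + 16 + 8, 75^56 ≡ 109 · 30 · 97; multiplying out mod 113: 109·30 = 3270 ≡ 106, then 106·97 = 10282 ≡ 112. Thus 75^56 ≡ 112 ≡ −1 (mod 113).
By Euler's criterion 75 is a quadratic non-residue mod 113: no n satisfies n² ≡ 75 (mod 113).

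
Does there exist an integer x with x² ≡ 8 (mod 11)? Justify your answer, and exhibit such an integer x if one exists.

Squares mod 11 repeat after x = 5 (as (−x)² = x²); for x = 0..5 they are 0, 1, 4, 9, 5, 3.
So the quadratic residues mod 11 are {0, 1, 3, 4, 5, 9}, and 8 is not among them.
Therefore x² ≡ 8 (mod 11) has no solution.

There is no such integer.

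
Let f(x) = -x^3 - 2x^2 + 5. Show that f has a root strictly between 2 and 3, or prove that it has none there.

f has no root in that interval.

f(2) = -11 and f(3) = -40, both negative, so a sign-change argument is unavailable; we show f keeps this sign on the whole interval.
Shift to the endpoint 2: with x = 2 + u (0 < u < 1), one computes f(2 + u) = -u^3 - 8u^2 - 20u - 11.
All 4 nonzero coefficients of this polynomial in u are negative; hence for u > 0 the value is a sum of negative terms (the constant -11 among them).
So f is strictly negative on (2, 3); no root exists in the interval.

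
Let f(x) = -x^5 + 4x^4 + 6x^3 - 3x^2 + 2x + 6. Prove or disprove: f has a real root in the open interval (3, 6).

Such a root exists.

f(3) = 228 and f(6) = -1386, which have opposite signs.
Since f is a polynomial it is continuous on [3, 6].
By the Intermediate Value Theorem, f takes the value 0 somewhere in the open interval.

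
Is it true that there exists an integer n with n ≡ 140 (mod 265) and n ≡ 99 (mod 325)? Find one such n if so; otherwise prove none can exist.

Both moduli are multiples of 5 = gcd(265, 325), so any solution would satisfy n ≡ 140 and n ≡ 99 modulo 5 simultaneously.
These are incompatible: 140 − 99 = 41 is not divisible by 5.
Hence the system has no solution.

No, no such integer exists.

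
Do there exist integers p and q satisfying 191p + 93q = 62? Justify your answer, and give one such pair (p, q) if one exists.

191 and 93 are coprime, so 191p + 93q ranges over all of ℤ.
Dividing repeatedly: 191 = 2·93 + 5, 93 = 18·5 + 3, 5 = 1·3 + 2, 3 = 1·2 + 1, 2 = 2·1 + 0.
Back-substituting, 1 = 3 − 1·2 = 3 − (5 − 1·3) = −5 + 2·3 = −5 + 2·(93 − 18·5) = 2·93 − 37·5 = 2·93 − 37·(191 − 2·93) = −37·191 + 76·93; that is, 191·(-37) + 93·76 = 1.
Scaling by 62 gives the particular solution (p, q) = (-2294, 4712).
Adding 25·93 to p and subtracting 25·191 from q gives the tidier solution (31, -63).
Check: 191·31 + 93·(-63) = 5921 − 5859 = 62. ✓

p = 31, q = -63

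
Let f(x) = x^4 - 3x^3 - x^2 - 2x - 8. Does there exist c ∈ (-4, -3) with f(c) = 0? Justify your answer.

f(-4) = 432 and f(-3) = 151, both positive, so a sign-change argument is unavailable; we show f keeps this sign on the whole interval.
Shift to the endpoint -3: with x = -3 − u (0 < u < 1), one computes f(-3 − u) = u^4 + 15u^3 + 80u^2 + 185u + 151.
The nonzero coefficients here are all positive, so for u > 0 every term is positive (or zero), and the constant term 151 is strictly positive.
So f is strictly positive on (-4, -3); no root exists in the interval.

No.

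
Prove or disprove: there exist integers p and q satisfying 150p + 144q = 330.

p = 7, q = -5

Since gcd(150, 144) = 6 and 330 = 6·55, Bézout's identity guarantees a solution.
Dividing through by 6 reduces the equation to 25p + 24q = 55.
Euclidean algorithm: 25 = 1·24 + 1, 24 = 24·1 + 0.
Working back up the chain: 1 = 25 − 1·24. So 25·1 + 24·(-1) = 1.
Times 55: 25·55 + 24·(-55) = 55, so (55, -55) solves it.
The general solution is p = 55 + 24k, q = -55 − 25k; taking k = -2 gives the smaller pair p = 7, q = -5.
Check: 150·7 + 144·(-5) = 1050 − 720 = 330. ✓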